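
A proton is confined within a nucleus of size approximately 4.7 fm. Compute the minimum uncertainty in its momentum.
1.122 × 10^-20 kg·m/s

Using the Heisenberg uncertainty principle:
ΔxΔp ≥ ℏ/2

With Δx ≈ L = 4.700e-15 m (the confinement size):
Δp_min = ℏ/(2Δx)
Δp_min = (1.055e-34 J·s) / (2 × 4.700e-15 m)
Δp_min = 1.122e-20 kg·m/s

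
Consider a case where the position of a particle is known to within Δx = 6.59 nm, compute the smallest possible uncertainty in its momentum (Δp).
8.001 × 10^-27 kg·m/s

Using the Heisenberg uncertainty principle:
ΔxΔp ≥ ℏ/2

The minimum uncertainty in momentum is:
Δp_min = ℏ/(2Δx)
Δp_min = (1.055e-34 J·s) / (2 × 6.590e-09 m)
Δp_min = 8.001e-27 kg·m/s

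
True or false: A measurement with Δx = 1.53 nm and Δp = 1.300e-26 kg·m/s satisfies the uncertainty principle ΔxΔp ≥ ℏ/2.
No, it violates the uncertainty principle (impossible measurement).

Calculate the product ΔxΔp:
ΔxΔp = (1.530e-09 m) × (1.300e-26 kg·m/s)
ΔxΔp = 1.989e-35 J·s

Compare to the minimum allowed value ℏ/2:
ℏ/2 = 5.273e-35 J·s

Since ΔxΔp = 1.989e-35 J·s < 5.273e-35 J·s = ℏ/2,
the measurement violates the uncertainty principle.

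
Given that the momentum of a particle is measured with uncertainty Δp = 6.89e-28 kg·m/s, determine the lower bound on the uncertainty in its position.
76.529 nm

Using the Heisenberg uncertainty principle:
ΔxΔp ≥ ℏ/2

The minimum uncertainty in position is:
Δx_min = ℏ/(2Δp)
Δx_min = (1.055e-34 J·s) / (2 × 6.890e-28 kg·m/s)
Δx_min = 7.653e-08 m = 76.529 nm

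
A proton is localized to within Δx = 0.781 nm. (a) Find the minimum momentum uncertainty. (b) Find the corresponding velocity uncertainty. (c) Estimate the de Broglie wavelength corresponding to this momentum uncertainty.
(a) Δp_min = 6.751 × 10^-26 kg·m/s
(b) Δv_min = 40.364 m/s
(c) λ_dB = 9.814 nm

Step-by-step:

(a) From the uncertainty principle:
Δp_min = ℏ/(2Δx) = (1.055e-34 J·s)/(2 × 7.810e-10 m) = 6.751e-26 kg·m/s

(b) The velocity uncertainty:
Δv = Δp/m = (6.751e-26 kg·m/s)/(1.673e-27 kg) = 4.036e+01 m/s = 40.364 m/s

(c) The de Broglie wavelength for this momentum:
λ = h/p = (6.626e-34 J·s)/(6.751e-26 kg·m/s) = 9.814e-09 m = 9.814 nm

Note: The de Broglie wavelength is comparable to the localization size, as expected from wave-particle duality.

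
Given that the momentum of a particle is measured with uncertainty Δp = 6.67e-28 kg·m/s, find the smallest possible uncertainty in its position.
79.053 nm

Using the Heisenberg uncertainty principle:
ΔxΔp ≥ ℏ/2

The minimum uncertainty in position is:
Δx_min = ℏ/(2Δp)
Δx_min = (1.055e-34 J·s) / (2 × 6.670e-28 kg·m/s)
Δx_min = 7.905e-08 m = 79.053 nm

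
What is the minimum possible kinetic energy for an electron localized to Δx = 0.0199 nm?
24.052 eV

Localizing a particle requires giving it sufficient momentum uncertainty:

1. From uncertainty principle: Δp ≥ ℏ/(2Δx)
   Δp_min = (1.055e-34 J·s) / (2 × 1.990e-11 m)
   Δp_min = 2.650e-24 kg·m/s

2. This momentum uncertainty corresponds to kinetic energy:
   KE ≈ (Δp)²/(2m) = (2.650e-24)²/(2 × 9.109e-31 kg)
   KE = 3.854e-18 J = 24.052 eV

Tighter localization requires more energy.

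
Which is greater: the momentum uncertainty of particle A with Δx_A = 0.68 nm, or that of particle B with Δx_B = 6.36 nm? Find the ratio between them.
Particle A has the larger minimum momentum uncertainty, by a factor of 9.35.

For each particle, the minimum momentum uncertainty is Δp_min = ℏ/(2Δx):

Particle A: Δp_A = ℏ/(2×6.800e-10 m) = 7.754e-26 kg·m/s
Particle B: Δp_B = ℏ/(2×6.360e-09 m) = 8.291e-27 kg·m/s

Ratio: Δp_A/Δp_B = 9.35

Since Δp_min ∝ 1/Δx, the particle with smaller position uncertainty (A) has larger momentum uncertainty.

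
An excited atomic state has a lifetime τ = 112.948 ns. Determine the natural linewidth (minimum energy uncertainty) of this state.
2.914 neV

Using the energy-time uncertainty principle:
ΔEΔt ≥ ℏ/2

The lifetime τ represents the time uncertainty Δt.
The natural linewidth (minimum energy uncertainty) is:

ΔE = ℏ/(2τ)
ΔE = (1.055e-34 J·s) / (2 × 1.129e-07 s)
ΔE = 4.668e-28 J = 2.914 neV

This natural linewidth limits the precision of spectroscopic measurements.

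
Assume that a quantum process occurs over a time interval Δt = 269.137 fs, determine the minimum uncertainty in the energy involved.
1.223 meV

Using the energy-time uncertainty principle:
ΔEΔt ≥ ℏ/2

The minimum uncertainty in energy is:
ΔE_min = ℏ/(2Δt)
ΔE_min = (1.055e-34 J·s) / (2 × 2.691e-13 s)
ΔE_min = 1.959e-22 J = 1.223 meV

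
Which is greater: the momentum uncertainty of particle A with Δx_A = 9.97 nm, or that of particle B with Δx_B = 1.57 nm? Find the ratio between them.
Particle B has the larger minimum momentum uncertainty, by a factor of 6.35.

For each particle, the minimum momentum uncertainty is Δp_min = ℏ/(2Δx):

Particle A: Δp_A = ℏ/(2×9.970e-09 m) = 5.289e-27 kg·m/s
Particle B: Δp_B = ℏ/(2×1.570e-09 m) = 3.359e-26 kg·m/s

Ratio: Δp_B/Δp_A = 6.35

Since Δp_min ∝ 1/Δx, the particle with smaller position uncertainty (B) has larger momentum uncertainty.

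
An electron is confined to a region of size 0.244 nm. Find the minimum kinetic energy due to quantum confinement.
159.986 meV

Using the uncertainty principle:

1. Position uncertainty: Δx ≈ 2.440e-10 m
2. Minimum momentum uncertainty: Δp = ℏ/(2Δx) = 2.161e-25 kg·m/s
3. Minimum kinetic energy:
   KE = (Δp)²/(2m) = (2.161e-25)²/(2 × 9.109e-31 kg)
   KE = 2.563e-20 J = 159.986 meV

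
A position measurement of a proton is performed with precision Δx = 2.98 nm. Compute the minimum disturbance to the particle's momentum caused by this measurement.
1.769 × 10^-26 kg·m/s

The uncertainty principle implies that measuring position disturbs momentum:
ΔxΔp ≥ ℏ/2

When we measure position with precision Δx, we necessarily introduce a momentum uncertainty:
Δp ≥ ℏ/(2Δx)
Δp_min = (1.055e-34 J·s) / (2 × 2.980e-09 m)
Δp_min = 1.769e-26 kg·m/s

The more precisely we measure position, the greater the momentum disturbance.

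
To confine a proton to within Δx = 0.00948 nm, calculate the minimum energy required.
57.721 meV

Localizing a particle requires giving it sufficient momentum uncertainty:

1. From uncertainty principle: Δp ≥ ℏ/(2Δx)
   Δp_min = (1.055e-34 J·s) / (2 × 9.480e-12 m)
   Δp_min = 5.562e-24 kg·m/s

2. This momentum uncertainty corresponds to kinetic energy:
   KE ≈ (Δp)²/(2m) = (5.562e-24)²/(2 × 1.673e-27 kg)
   KE = 9.248e-21 J = 57.721 meV

Tighter localization requires more energy.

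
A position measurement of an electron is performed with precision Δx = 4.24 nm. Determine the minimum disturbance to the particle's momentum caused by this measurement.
1.244 × 10^-26 kg·m/s

The uncertainty principle implies that measuring position disturbs momentum:
ΔxΔp ≥ ℏ/2

When we measure position with precision Δx, we necessarily introduce a momentum uncertainty:
Δp ≥ ℏ/(2Δx)
Δp_min = (1.055e-34 J·s) / (2 × 4.240e-09 m)
Δp_min = 1.244e-26 kg·m/s

The more precisely we measure position, the greater the momentum disturbance.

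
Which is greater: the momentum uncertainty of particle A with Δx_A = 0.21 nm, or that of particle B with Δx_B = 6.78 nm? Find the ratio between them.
Particle A has the larger minimum momentum uncertainty, by a factor of 32.29.

For each particle, the minimum momentum uncertainty is Δp_min = ℏ/(2Δx):

Particle A: Δp_A = ℏ/(2×2.100e-10 m) = 2.511e-25 kg·m/s
Particle B: Δp_B = ℏ/(2×6.780e-09 m) = 7.777e-27 kg·m/s

Ratio: Δp_A/Δp_B = 32.29

Since Δp_min ∝ 1/Δx, the particle with smaller position uncertainty (A) has larger momentum uncertainty.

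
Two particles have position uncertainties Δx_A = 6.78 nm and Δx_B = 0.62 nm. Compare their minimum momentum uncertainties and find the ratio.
Particle B has the larger minimum momentum uncertainty, by a factor of 10.94.

For each particle, the minimum momentum uncertainty is Δp_min = ℏ/(2Δx):

Particle A: Δp_A = ℏ/(2×6.780e-09 m) = 7.777e-27 kg·m/s
Particle B: Δp_B = ℏ/(2×6.200e-10 m) = 8.505e-26 kg·m/s

Ratio: Δp_B/Δp_A = 10.94

Since Δp_min ∝ 1/Δx, the particle with smaller position uncertainty (B) has larger momentum uncertainty.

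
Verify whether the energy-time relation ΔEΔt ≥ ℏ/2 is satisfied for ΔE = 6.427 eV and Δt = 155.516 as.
Yes, it satisfies the uncertainty relation.

Calculate the product ΔEΔt:
ΔE = 6.427 eV = 1.030e-18 J
ΔEΔt = (1.030e-18 J) × (1.555e-16 s)
ΔEΔt = 1.601e-34 J·s

Compare to the minimum allowed value ℏ/2:
ℏ/2 = 5.273e-35 J·s

Since ΔEΔt = 1.601e-34 J·s ≥ 5.273e-35 J·s = ℏ/2,
this satisfies the uncertainty relation.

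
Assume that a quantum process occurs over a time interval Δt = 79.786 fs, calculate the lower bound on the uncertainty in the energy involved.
4.125 meV

Using the energy-time uncertainty principle:
ΔEΔt ≥ ℏ/2

The minimum uncertainty in energy is:
ΔE_min = ℏ/(2Δt)
ΔE_min = (1.055e-34 J·s) / (2 × 7.979e-14 s)
ΔE_min = 6.609e-22 J = 4.125 meV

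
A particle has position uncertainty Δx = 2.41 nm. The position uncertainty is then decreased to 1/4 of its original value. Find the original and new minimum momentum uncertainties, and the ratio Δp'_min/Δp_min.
Original Δp_min = 2.188 × 10^-26 kg·m/s; new Δp'_min = 8.752 × 10^-26 kg·m/s; ratio Δp'_min/Δp_min = 4.

From the uncertainty principle ΔxΔp ≥ ℏ/2, the minimum momentum uncertainty is Δp_min = ℏ/(2Δx).

Original (Δx = 2.41 nm = 2.410e-09 m):
Δp_min = (1.055e-34 J·s)/(2 × 2.410e-09 m) = 2.188e-26 kg·m/s

When Δx → (1/4)Δx:
Δp'_min = ℏ/(2 × (1/4)Δx) = 4 × ℏ/(2Δx) = 4 × Δp_min
Δp'_min = 4 × 2.188e-26 kg·m/s = 8.752e-26 kg·m/s

Since Δp_min ∝ 1/Δx, when Δx is decreased to 1/4 of its original value, Δp_min increases to 4 times its original value.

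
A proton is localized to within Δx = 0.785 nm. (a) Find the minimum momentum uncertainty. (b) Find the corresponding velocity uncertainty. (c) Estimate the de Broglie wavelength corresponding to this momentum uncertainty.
(a) Δp_min = 6.717 × 10^-26 kg·m/s
(b) Δv_min = 40.159 m/s
(c) λ_dB = 9.865 nm

Step-by-step:

(a) From the uncertainty principle:
Δp_min = ℏ/(2Δx) = (1.055e-34 J·s)/(2 × 7.850e-10 m) = 6.717e-26 kg·m/s

(b) The velocity uncertainty:
Δv = Δp/m = (6.717e-26 kg·m/s)/(1.673e-27 kg) = 4.016e+01 m/s = 40.159 m/s

(c) The de Broglie wavelength for this momentum:
λ = h/p = (6.626e-34 J·s)/(6.717e-26 kg·m/s) = 9.865e-09 m = 9.865 nm

Note: The de Broglie wavelength is comparable to the localization size, as expected from wave-particle duality.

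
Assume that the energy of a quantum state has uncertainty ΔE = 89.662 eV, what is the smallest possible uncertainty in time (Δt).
3.671 as

Using the energy-time uncertainty principle:
ΔEΔt ≥ ℏ/2

The minimum uncertainty in time is:
Δt_min = ℏ/(2ΔE)
Δt_min = (1.055e-34 J·s) / (2 × 1.437e-17 J)
Δt_min = 3.671e-18 s = 3.671 as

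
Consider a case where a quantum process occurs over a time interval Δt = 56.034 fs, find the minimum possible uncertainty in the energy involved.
5.873 meV

Using the energy-time uncertainty principle:
ΔEΔt ≥ ℏ/2

The minimum uncertainty in energy is:
ΔE_min = ℏ/(2Δt)
ΔE_min = (1.055e-34 J·s) / (2 × 5.603e-14 s)
ΔE_min = 9.410e-22 J = 5.873 meV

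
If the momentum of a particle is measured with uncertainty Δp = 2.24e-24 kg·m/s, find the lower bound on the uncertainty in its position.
23.540 pm

Using the Heisenberg uncertainty principle:
ΔxΔp ≥ ℏ/2

The minimum uncertainty in position is:
Δx_min = ℏ/(2Δp)
Δx_min = (1.055e-34 J·s) / (2 × 2.240e-24 kg·m/s)
Δx_min = 2.354e-11 m = 23.540 pm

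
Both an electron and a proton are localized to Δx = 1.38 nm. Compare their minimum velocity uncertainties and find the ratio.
The electron has the larger minimum velocity uncertainty, by a ratio of 1836.2.

For both particles, Δp_min = ℏ/(2Δx) = 3.821e-26 kg·m/s (same for both).

The velocity uncertainty is Δv = Δp/m:
- electron: Δv = 3.821e-26 / 9.109e-31 = 4.194e+04 m/s = 41.945 km/s
- proton: Δv = 3.821e-26 / 1.673e-27 = 2.284e+01 m/s = 22.844 m/s

Ratio: 4.194e+04 / 2.284e+01 = 1836.2

The lighter particle has larger velocity uncertainty because Δv ∝ 1/m.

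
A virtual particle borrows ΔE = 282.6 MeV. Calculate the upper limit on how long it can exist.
1.165 ys

Using the energy-time uncertainty principle:
ΔEΔt ≥ ℏ/2

For a virtual particle borrowing energy ΔE, the maximum lifetime is:
Δt_max = ℏ/(2ΔE)

Converting energy:
ΔE = 282.6 MeV = 4.528e-11 J

Δt_max = (1.055e-34 J·s) / (2 × 4.528e-11 J)
Δt_max = 1.165e-24 s = 1.165 ys

Virtual particles with higher borrowed energy exist for shorter times.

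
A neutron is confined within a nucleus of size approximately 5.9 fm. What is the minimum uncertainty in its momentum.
8.937 × 10^-21 kg·m/s

Using the Heisenberg uncertainty principle:
ΔxΔp ≥ ℏ/2

With Δx ≈ L = 5.900e-15 m (the confinement size):
Δp_min = ℏ/(2Δx)
Δp_min = (1.055e-34 J·s) / (2 × 5.900e-15 m)
Δp_min = 8.937e-21 kg·m/s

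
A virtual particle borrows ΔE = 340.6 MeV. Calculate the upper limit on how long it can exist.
9.663 × 10^-25 s

Using the energy-time uncertainty principle:
ΔEΔt ≥ ℏ/2

For a virtual particle borrowing energy ΔE, the maximum lifetime is:
Δt_max = ℏ/(2ΔE)

Converting energy:
ΔE = 340.6 MeV = 5.457e-11 J

Δt_max = (1.055e-34 J·s) / (2 × 5.457e-11 J)
Δt_max = 9.663e-25 s = 9.663 × 10^-25 s

Virtual particles with higher borrowed energy exist for shorter times.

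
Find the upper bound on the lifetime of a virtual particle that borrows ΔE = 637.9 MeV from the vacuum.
5.159 × 10^-25 s

Using the energy-time uncertainty principle:
ΔEΔt ≥ ℏ/2

For a virtual particle borrowing energy ΔE, the maximum lifetime is:
Δt_max = ℏ/(2ΔE)

Converting energy:
ΔE = 637.9 MeV = 1.022e-10 J

Δt_max = (1.055e-34 J·s) / (2 × 1.022e-10 J)
Δt_max = 5.159e-25 s = 5.159 × 10^-25 s

Virtual particles with higher borrowed energy exist for shorter times.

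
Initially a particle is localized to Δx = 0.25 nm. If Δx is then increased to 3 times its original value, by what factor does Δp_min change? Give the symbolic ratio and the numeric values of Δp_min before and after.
Original Δp_min = 2.109 × 10^-25 kg·m/s; new Δp'_min = 7.030 × 10^-26 kg·m/s; ratio Δp'_min/Δp_min = 1/3.

From the uncertainty principle ΔxΔp ≥ ℏ/2, the minimum momentum uncertainty is Δp_min = ℏ/(2Δx).

Original (Δx = 0.25 nm = 2.500e-10 m):
Δp_min = (1.055e-34 J·s)/(2 × 2.500e-10 m) = 2.109e-25 kg·m/s

When Δx → 3Δx:
Δp'_min = ℏ/(2 × 3Δx) = (1/3) × ℏ/(2Δx) = (1/3) × Δp_min
Δp'_min = 1/3 × 2.109e-25 kg·m/s = 7.030e-26 kg·m/s

Since Δp_min ∝ 1/Δx, when Δx is increased to 3 times its original value, Δp_min decreases to 1/3 of its original value.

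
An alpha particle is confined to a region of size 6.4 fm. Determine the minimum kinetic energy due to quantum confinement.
31.880 keV

Using the uncertainty principle:

1. Position uncertainty: Δx ≈ 6.400e-15 m
2. Minimum momentum uncertainty: Δp = ℏ/(2Δx) = 8.239e-21 kg·m/s
3. Minimum kinetic energy:
   KE = (Δp)²/(2m) = (8.239e-21)²/(2 × 6.645e-27 kg)
   KE = 5.108e-15 J = 31.880 keV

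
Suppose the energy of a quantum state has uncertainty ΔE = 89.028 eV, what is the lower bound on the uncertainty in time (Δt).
3.697 as

Using the energy-time uncertainty principle:
ΔEΔt ≥ ℏ/2

The minimum uncertainty in time is:
Δt_min = ℏ/(2ΔE)
Δt_min = (1.055e-34 J·s) / (2 × 1.426e-17 J)
Δt_min = 3.697e-18 s = 3.697 as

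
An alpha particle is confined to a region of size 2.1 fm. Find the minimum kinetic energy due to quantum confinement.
296.102 keV

Using the uncertainty principle:

1. Position uncertainty: Δx ≈ 2.100e-15 m
2. Minimum momentum uncertainty: Δp = ℏ/(2Δx) = 2.511e-20 kg·m/s
3. Minimum kinetic energy:
   KE = (Δp)²/(2m) = (2.511e-20)²/(2 × 6.645e-27 kg)
   KE = 4.744e-14 J = 296.102 keV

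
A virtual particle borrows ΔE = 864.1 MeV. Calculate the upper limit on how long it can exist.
3.809 × 10^-25 s

Using the energy-time uncertainty principle:
ΔEΔt ≥ ℏ/2

For a virtual particle borrowing energy ΔE, the maximum lifetime is:
Δt_max = ℏ/(2ΔE)

Converting energy:
ΔE = 864.1 MeV = 1.384e-10 J

Δt_max = (1.055e-34 J·s) / (2 × 1.384e-10 J)
Δt_max = 3.809e-25 s = 3.809 × 10^-25 s

Virtual particles with higher borrowed energy exist for shorter times.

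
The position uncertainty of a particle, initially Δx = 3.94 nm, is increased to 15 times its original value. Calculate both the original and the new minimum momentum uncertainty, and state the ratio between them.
Original Δp_min = 1.338 × 10^-26 kg·m/s; new Δp'_min = 8.922 × 10^-28 kg·m/s; ratio Δp'_min/Δp_min = 1/15.

From the uncertainty principle ΔxΔp ≥ ℏ/2, the minimum momentum uncertainty is Δp_min = ℏ/(2Δx).

Original (Δx = 3.94 nm = 3.940e-09 m):
Δp_min = (1.055e-34 J·s)/(2 × 3.940e-09 m) = 1.338e-26 kg·m/s

When Δx → 15Δx:
Δp'_min = ℏ/(2 × 15Δx) = (1/15) × ℏ/(2Δx) = (1/15) × Δp_min
Δp'_min = 1/15 × 1.338e-26 kg·m/s = 8.922e-28 kg·m/s

Since Δp_min ∝ 1/Δx, when Δx is increased to 15 times its original value, Δp_min decreases to 1/15 of its original value.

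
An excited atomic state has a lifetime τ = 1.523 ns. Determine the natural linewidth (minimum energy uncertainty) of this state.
216.091 neV

Using the energy-time uncertainty principle:
ΔEΔt ≥ ℏ/2

The lifetime τ represents the time uncertainty Δt.
The natural linewidth (minimum energy uncertainty) is:

ΔE = ℏ/(2τ)
ΔE = (1.055e-34 J·s) / (2 × 1.523e-09 s)
ΔE = 3.462e-26 J = 216.091 neV

This natural linewidth limits the precision of spectroscopic measurements.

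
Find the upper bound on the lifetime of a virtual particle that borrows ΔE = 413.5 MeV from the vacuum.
7.959 × 10^-25 s

Using the energy-time uncertainty principle:
ΔEΔt ≥ ℏ/2

For a virtual particle borrowing energy ΔE, the maximum lifetime is:
Δt_max = ℏ/(2ΔE)

Converting energy:
ΔE = 413.5 MeV = 6.625e-11 J

Δt_max = (1.055e-34 J·s) / (2 × 6.625e-11 J)
Δt_max = 7.959e-25 s = 7.959 × 10^-25 s

Virtual particles with higher borrowed energy exist for shorter times.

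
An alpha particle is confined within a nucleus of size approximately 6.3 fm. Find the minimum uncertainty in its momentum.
8.370 × 10^-21 kg·m/s

Using the Heisenberg uncertainty principle:
ΔxΔp ≥ ℏ/2

With Δx ≈ L = 6.300e-15 m (the confinement size):
Δp_min = ℏ/(2Δx)
Δp_min = (1.055e-34 J·s) / (2 × 6.300e-15 m)
Δp_min = 8.370e-21 kg·m/s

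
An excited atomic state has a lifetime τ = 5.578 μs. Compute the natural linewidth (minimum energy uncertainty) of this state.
59.001 peV

Using the energy-time uncertainty principle:
ΔEΔt ≥ ℏ/2

The lifetime τ represents the time uncertainty Δt.
The natural linewidth (minimum energy uncertainty) is:

ΔE = ℏ/(2τ)
ΔE = (1.055e-34 J·s) / (2 × 5.578e-06 s)
ΔE = 9.453e-30 J = 59.001 peV

This natural linewidth limits the precision of spectroscopic measurements.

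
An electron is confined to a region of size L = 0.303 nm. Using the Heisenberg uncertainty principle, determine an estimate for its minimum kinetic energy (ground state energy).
103.748 meV

Using the uncertainty principle to estimate ground state energy:

1. The position uncertainty is approximately the confinement size:
   Δx ≈ L = 3.030e-10 m

2. From ΔxΔp ≥ ℏ/2, the minimum momentum uncertainty is:
   Δp ≈ ℏ/(2L) = 1.740e-25 kg·m/s

3. The kinetic energy is approximately:
   KE ≈ (Δp)²/(2m) = (1.740e-25)²/(2 × 9.109e-31 kg)
   KE ≈ 1.662e-20 J = 103.748 meV

This is an order-of-magnitude estimate of the ground state energy.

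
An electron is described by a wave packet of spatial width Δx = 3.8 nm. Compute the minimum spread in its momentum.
1.388 × 10^-26 kg·m/s

For a wave packet, the spatial width Δx and momentum spread Δp are related by the uncertainty principle:
ΔxΔp ≥ ℏ/2

The minimum momentum spread is:
Δp_min = ℏ/(2Δx)
Δp_min = (1.055e-34 J·s) / (2 × 3.800e-09 m)
Δp_min = 1.388e-26 kg·m/s

A wave packet cannot have both a well-defined position and well-defined momentum.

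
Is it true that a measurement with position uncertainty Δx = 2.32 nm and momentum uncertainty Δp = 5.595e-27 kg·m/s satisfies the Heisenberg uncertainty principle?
No, it violates the uncertainty principle (impossible measurement).

Calculate the product ΔxΔp:
ΔxΔp = (2.320e-09 m) × (5.595e-27 kg·m/s)
ΔxΔp = 1.298e-35 J·s

Compare to the minimum allowed value ℏ/2:
ℏ/2 = 5.273e-35 J·s

Since ΔxΔp = 1.298e-35 J·s < 5.273e-35 J·s = ℏ/2,
the measurement violates the uncertainty principle.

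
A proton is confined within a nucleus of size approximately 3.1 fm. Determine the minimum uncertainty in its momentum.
1.701 × 10^-20 kg·m/s

Using the Heisenberg uncertainty principle:
ΔxΔp ≥ ℏ/2

With Δx ≈ L = 3.100e-15 m (the confinement size):
Δp_min = ℏ/(2Δx)
Δp_min = (1.055e-34 J·s) / (2 × 3.100e-15 m)
Δp_min = 1.701e-20 kg·m/s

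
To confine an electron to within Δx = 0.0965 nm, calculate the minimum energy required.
1.023 eV

Localizing a particle requires giving it sufficient momentum uncertainty:

1. From uncertainty principle: Δp ≥ ℏ/(2Δx)
   Δp_min = (1.055e-34 J·s) / (2 × 9.650e-11 m)
   Δp_min = 5.464e-25 kg·m/s

2. This momentum uncertainty corresponds to kinetic energy:
   KE ≈ (Δp)²/(2m) = (5.464e-25)²/(2 × 9.109e-31 kg)
   KE = 1.639e-19 J = 1.023 eV

Tighter localization requires more energy.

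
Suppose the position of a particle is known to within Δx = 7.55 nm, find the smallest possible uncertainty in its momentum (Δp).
6.984 × 10^-27 kg·m/s

Using the Heisenberg uncertainty principle:
ΔxΔp ≥ ℏ/2

The minimum uncertainty in momentum is:
Δp_min = ℏ/(2Δx)
Δp_min = (1.055e-34 J·s) / (2 × 7.550e-09 m)
Δp_min = 6.984e-27 kg·m/s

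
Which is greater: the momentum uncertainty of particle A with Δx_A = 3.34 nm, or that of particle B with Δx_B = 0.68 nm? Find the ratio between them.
Particle B has the larger minimum momentum uncertainty, by a factor of 4.91.

For each particle, the minimum momentum uncertainty is Δp_min = ℏ/(2Δx):

Particle A: Δp_A = ℏ/(2×3.340e-09 m) = 1.579e-26 kg·m/s
Particle B: Δp_B = ℏ/(2×6.800e-10 m) = 7.754e-26 kg·m/s

Ratio: Δp_B/Δp_A = 4.91

Since Δp_min ∝ 1/Δx, the particle with smaller position uncertainty (B) has larger momentum uncertainty.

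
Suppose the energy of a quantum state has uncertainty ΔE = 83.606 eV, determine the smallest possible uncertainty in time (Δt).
3.936 as

Using the energy-time uncertainty principle:
ΔEΔt ≥ ℏ/2

The minimum uncertainty in time is:
Δt_min = ℏ/(2ΔE)
Δt_min = (1.055e-34 J·s) / (2 × 1.340e-17 J)
Δt_min = 3.936e-18 s = 3.936 as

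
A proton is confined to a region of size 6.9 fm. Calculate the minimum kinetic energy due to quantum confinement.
108.957 keV

Using the uncertainty principle:

1. Position uncertainty: Δx ≈ 6.900e-15 m
2. Minimum momentum uncertainty: Δp = ℏ/(2Δx) = 7.642e-21 kg·m/s
3. Minimum kinetic energy:
   KE = (Δp)²/(2m) = (7.642e-21)²/(2 × 1.673e-27 kg)
   KE = 1.746e-14 J = 108.957 keV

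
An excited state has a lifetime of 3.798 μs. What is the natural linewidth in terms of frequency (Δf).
20.952 kHz

Using the energy-time uncertainty principle and E = hf:
ΔEΔt ≥ ℏ/2
hΔf·Δt ≥ ℏ/2

The minimum frequency uncertainty is:
Δf = ℏ/(2hτ) = 1/(4πτ)
Δf = 1/(4π × 3.798e-06 s)
Δf = 2.095e+04 Hz = 20.952 kHz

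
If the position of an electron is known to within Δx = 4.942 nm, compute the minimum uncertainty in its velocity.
11.713 km/s

Using the Heisenberg uncertainty principle and Δp = mΔv:
ΔxΔp ≥ ℏ/2
Δx(mΔv) ≥ ℏ/2

The minimum uncertainty in velocity is:
Δv_min = ℏ/(2mΔx)
Δv_min = (1.055e-34 J·s) / (2 × 9.109e-31 kg × 4.942e-09 m)
Δv_min = 1.171e+04 m/s = 11.713 km/s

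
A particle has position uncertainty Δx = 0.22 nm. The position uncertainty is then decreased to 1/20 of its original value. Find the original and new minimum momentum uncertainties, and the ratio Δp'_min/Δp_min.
Original Δp_min = 2.397 × 10^-25 kg·m/s; new Δp'_min = 4.794 × 10^-24 kg·m/s; ratio Δp'_min/Δp_min = 20.

From the uncertainty principle ΔxΔp ≥ ℏ/2, the minimum momentum uncertainty is Δp_min = ℏ/(2Δx).

Original (Δx = 0.22 nm = 2.200e-10 m):
Δp_min = (1.055e-34 J·s)/(2 × 2.200e-10 m) = 2.397e-25 kg·m/s

When Δx → (1/20)Δx:
Δp'_min = ℏ/(2 × (1/20)Δx) = 20 × ℏ/(2Δx) = 20 × Δp_min
Δp'_min = 20 × 2.397e-25 kg·m/s = 4.794e-24 kg·m/s

Since Δp_min ∝ 1/Δx, when Δx is decreased to 1/20 of its original value, Δp_min increases to 20 times its original value.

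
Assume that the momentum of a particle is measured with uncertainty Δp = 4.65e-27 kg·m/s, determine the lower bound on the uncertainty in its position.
11.339 nm

Using the Heisenberg uncertainty principle:
ΔxΔp ≥ ℏ/2

The minimum uncertainty in position is:
Δx_min = ℏ/(2Δp)
Δx_min = (1.055e-34 J·s) / (2 × 4.650e-27 kg·m/s)
Δx_min = 1.134e-08 m = 11.339 nm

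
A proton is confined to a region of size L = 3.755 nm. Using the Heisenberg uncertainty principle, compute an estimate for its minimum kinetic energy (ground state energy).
367.904 neV

Using the uncertainty principle to estimate ground state energy:

1. The position uncertainty is approximately the confinement size:
   Δx ≈ L = 3.755e-09 m

2. From ΔxΔp ≥ ℏ/2, the minimum momentum uncertainty is:
   Δp ≈ ℏ/(2L) = 1.404e-26 kg·m/s

3. The kinetic energy is approximately:
   KE ≈ (Δp)²/(2m) = (1.404e-26)²/(2 × 1.673e-27 kg)
   KE ≈ 5.894e-26 J = 367.904 neV

This is an order-of-magnitude estimate of the ground state energy.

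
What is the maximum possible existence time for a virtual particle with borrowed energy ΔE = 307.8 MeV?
1.069 ys

Using the energy-time uncertainty principle:
ΔEΔt ≥ ℏ/2

For a virtual particle borrowing energy ΔE, the maximum lifetime is:
Δt_max = ℏ/(2ΔE)

Converting energy:
ΔE = 307.8 MeV = 4.931e-11 J

Δt_max = (1.055e-34 J·s) / (2 × 4.931e-11 J)
Δt_max = 1.069e-24 s = 1.069 ys

Virtual particles with higher borrowed energy exist for shorter times.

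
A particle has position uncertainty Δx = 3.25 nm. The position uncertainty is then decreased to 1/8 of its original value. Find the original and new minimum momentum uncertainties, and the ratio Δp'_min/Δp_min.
Original Δp_min = 1.622 × 10^-26 kg·m/s; new Δp'_min = 1.298 × 10^-25 kg·m/s; ratio Δp'_min/Δp_min = 8.

From the uncertainty principle ΔxΔp ≥ ℏ/2, the minimum momentum uncertainty is Δp_min = ℏ/(2Δx).

Original (Δx = 3.25 nm = 3.250e-09 m):
Δp_min = (1.055e-34 J·s)/(2 × 3.250e-09 m) = 1.622e-26 kg·m/s

When Δx → (1/8)Δx:
Δp'_min = ℏ/(2 × (1/8)Δx) = 8 × ℏ/(2Δx) = 8 × Δp_min
Δp'_min = 8 × 1.622e-26 kg·m/s = 1.298e-25 kg·m/s

Since Δp_min ∝ 1/Δx, when Δx is decreased to 1/8 of its original value, Δp_min increases to 8 times its original value.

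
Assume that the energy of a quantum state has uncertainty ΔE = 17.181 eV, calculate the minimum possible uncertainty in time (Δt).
19.155 as

Using the energy-time uncertainty principle:
ΔEΔt ≥ ℏ/2

The minimum uncertainty in time is:
Δt_min = ℏ/(2ΔE)
Δt_min = (1.055e-34 J·s) / (2 × 2.753e-18 J)
Δt_min = 1.916e-17 s = 19.155 as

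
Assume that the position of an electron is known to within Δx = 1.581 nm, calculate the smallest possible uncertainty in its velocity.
36.612 km/s

Using the Heisenberg uncertainty principle and Δp = mΔv:
ΔxΔp ≥ ℏ/2
Δx(mΔv) ≥ ℏ/2

The minimum uncertainty in velocity is:
Δv_min = ℏ/(2mΔx)
Δv_min = (1.055e-34 J·s) / (2 × 9.109e-31 kg × 1.581e-09 m)
Δv_min = 3.661e+04 m/s = 36.612 km/s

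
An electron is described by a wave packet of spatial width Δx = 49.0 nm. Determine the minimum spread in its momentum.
1.076 × 10^-27 kg·m/s

For a wave packet, the spatial width Δx and momentum spread Δp are related by the uncertainty principle:
ΔxΔp ≥ ℏ/2

The minimum momentum spread is:
Δp_min = ℏ/(2Δx)
Δp_min = (1.055e-34 J·s) / (2 × 4.900e-08 m)
Δp_min = 1.076e-27 kg·m/s

A wave packet cannot have both a well-defined position and well-defined momentum.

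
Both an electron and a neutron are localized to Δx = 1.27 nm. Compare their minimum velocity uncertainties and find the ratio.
The electron has the larger minimum velocity uncertainty, by a ratio of 1838.7.

For both particles, Δp_min = ℏ/(2Δx) = 4.152e-26 kg·m/s (same for both).

The velocity uncertainty is Δv = Δp/m:
- electron: Δv = 4.152e-26 / 9.109e-31 = 4.558e+04 m/s = 45.578 km/s
- neutron: Δv = 4.152e-26 / 1.675e-27 = 2.479e+01 m/s = 24.788 m/s

Ratio: 4.558e+04 / 2.479e+01 = 1838.7

The lighter particle has larger velocity uncertainty because Δv ∝ 1/m.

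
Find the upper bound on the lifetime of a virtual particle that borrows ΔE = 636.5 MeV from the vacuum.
5.171 × 10^-25 s

Using the energy-time uncertainty principle:
ΔEΔt ≥ ℏ/2

For a virtual particle borrowing energy ΔE, the maximum lifetime is:
Δt_max = ℏ/(2ΔE)

Converting energy:
ΔE = 636.5 MeV = 1.020e-10 J

Δt_max = (1.055e-34 J·s) / (2 × 1.020e-10 J)
Δt_max = 5.171e-25 s = 5.171 × 10^-25 s

Virtual particles with higher borrowed energy exist for shorter times.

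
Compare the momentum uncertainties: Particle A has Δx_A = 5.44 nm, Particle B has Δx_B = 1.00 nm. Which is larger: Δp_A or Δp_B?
Particle B has the larger minimum momentum uncertainty, by a factor of 5.44.

For each particle, the minimum momentum uncertainty is Δp_min = ℏ/(2Δx):

Particle A: Δp_A = ℏ/(2×5.440e-09 m) = 9.693e-27 kg·m/s
Particle B: Δp_B = ℏ/(2×1.000e-09 m) = 5.273e-26 kg·m/s

Ratio: Δp_B/Δp_A = 5.44

Since Δp_min ∝ 1/Δx, the particle with smaller position uncertainty (B) has larger momentum uncertainty.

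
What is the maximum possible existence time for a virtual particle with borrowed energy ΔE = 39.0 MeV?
8.439 ys

Using the energy-time uncertainty principle:
ΔEΔt ≥ ℏ/2

For a virtual particle borrowing energy ΔE, the maximum lifetime is:
Δt_max = ℏ/(2ΔE)

Converting energy:
ΔE = 39.0 MeV = 6.248e-12 J

Δt_max = (1.055e-34 J·s) / (2 × 6.248e-12 J)
Δt_max = 8.439e-24 s = 8.439 ys

Virtual particles with higher borrowed energy exist for shorter times.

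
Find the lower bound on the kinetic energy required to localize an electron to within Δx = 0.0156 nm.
39.139 eV

Localizing a particle requires giving it sufficient momentum uncertainty:

1. From uncertainty principle: Δp ≥ ℏ/(2Δx)
   Δp_min = (1.055e-34 J·s) / (2 × 1.560e-11 m)
   Δp_min = 3.380e-24 kg·m/s

2. This momentum uncertainty corresponds to kinetic energy:
   KE ≈ (Δp)²/(2m) = (3.380e-24)²/(2 × 9.109e-31 kg)
   KE = 6.271e-18 J = 39.139 eV

Tighter localization requires more energy.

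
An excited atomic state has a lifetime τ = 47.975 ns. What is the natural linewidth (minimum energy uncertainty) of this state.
6.860 neV

Using the energy-time uncertainty principle:
ΔEΔt ≥ ℏ/2

The lifetime τ represents the time uncertainty Δt.
The natural linewidth (minimum energy uncertainty) is:

ΔE = ℏ/(2τ)
ΔE = (1.055e-34 J·s) / (2 × 4.798e-08 s)
ΔE = 1.099e-27 J = 6.860 neV

This natural linewidth limits the precision of spectroscopic measurements.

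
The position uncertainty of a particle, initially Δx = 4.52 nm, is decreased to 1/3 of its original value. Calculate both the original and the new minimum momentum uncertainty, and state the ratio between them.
Original Δp_min = 1.167 × 10^-26 kg·m/s; new Δp'_min = 3.500 × 10^-26 kg·m/s; ratio Δp'_min/Δp_min = 3.

From the uncertainty principle ΔxΔp ≥ ℏ/2, the minimum momentum uncertainty is Δp_min = ℏ/(2Δx).

Original (Δx = 4.52 nm = 4.520e-09 m):
Δp_min = (1.055e-34 J·s)/(2 × 4.520e-09 m) = 1.167e-26 kg·m/s

When Δx → (1/3)Δx:
Δp'_min = ℏ/(2 × (1/3)Δx) = 3 × ℏ/(2Δx) = 3 × Δp_min
Δp'_min = 3 × 1.167e-26 kg·m/s = 3.500e-26 kg·m/s

Since Δp_min ∝ 1/Δx, when Δx is decreased to 1/3 of its original value, Δp_min increases to 3 times its original value.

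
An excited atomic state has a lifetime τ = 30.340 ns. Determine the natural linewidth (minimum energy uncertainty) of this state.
10.847 neV

Using the energy-time uncertainty principle:
ΔEΔt ≥ ℏ/2

The lifetime τ represents the time uncertainty Δt.
The natural linewidth (minimum energy uncertainty) is:

ΔE = ℏ/(2τ)
ΔE = (1.055e-34 J·s) / (2 × 3.034e-08 s)
ΔE = 1.738e-27 J = 10.847 neV

This natural linewidth limits the precision of spectroscopic measurements.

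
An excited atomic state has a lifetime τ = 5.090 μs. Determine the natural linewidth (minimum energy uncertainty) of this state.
64.657 peV

Using the energy-time uncertainty principle:
ΔEΔt ≥ ℏ/2

The lifetime τ represents the time uncertainty Δt.
The natural linewidth (minimum energy uncertainty) is:

ΔE = ℏ/(2τ)
ΔE = (1.055e-34 J·s) / (2 × 5.090e-06 s)
ΔE = 1.036e-29 J = 64.657 peV

This natural linewidth limits the precision of spectroscopic measurements.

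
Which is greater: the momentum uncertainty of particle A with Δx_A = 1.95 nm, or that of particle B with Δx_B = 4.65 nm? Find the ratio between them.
Particle A has the larger minimum momentum uncertainty, by a factor of 2.38.

For each particle, the minimum momentum uncertainty is Δp_min = ℏ/(2Δx):

Particle A: Δp_A = ℏ/(2×1.950e-09 m) = 2.704e-26 kg·m/s
Particle B: Δp_B = ℏ/(2×4.650e-09 m) = 1.134e-26 kg·m/s

Ratio: Δp_A/Δp_B = 2.38

Since Δp_min ∝ 1/Δx, the particle with smaller position uncertainty (A) has larger momentum uncertainty.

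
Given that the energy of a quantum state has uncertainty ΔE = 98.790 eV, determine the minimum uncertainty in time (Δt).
3.331 as

Using the energy-time uncertainty principle:
ΔEΔt ≥ ℏ/2

The minimum uncertainty in time is:
Δt_min = ℏ/(2ΔE)
Δt_min = (1.055e-34 J·s) / (2 × 1.583e-17 J)
Δt_min = 3.331e-18 s = 3.331 as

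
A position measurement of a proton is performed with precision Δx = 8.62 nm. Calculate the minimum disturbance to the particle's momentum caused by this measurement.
6.117 × 10^-27 kg·m/s

The uncertainty principle implies that measuring position disturbs momentum:
ΔxΔp ≥ ℏ/2

When we measure position with precision Δx, we necessarily introduce a momentum uncertainty:
Δp ≥ ℏ/(2Δx)
Δp_min = (1.055e-34 J·s) / (2 × 8.620e-09 m)
Δp_min = 6.117e-27 kg·m/s

The more precisely we measure position, the greater the momentum disturbance.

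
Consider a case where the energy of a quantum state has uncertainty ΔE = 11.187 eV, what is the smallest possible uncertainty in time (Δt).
29.419 as

Using the energy-time uncertainty principle:
ΔEΔt ≥ ℏ/2

The minimum uncertainty in time is:
Δt_min = ℏ/(2ΔE)
Δt_min = (1.055e-34 J·s) / (2 × 1.792e-18 J)
Δt_min = 2.942e-17 s = 29.419 as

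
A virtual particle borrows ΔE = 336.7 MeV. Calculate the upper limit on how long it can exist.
9.774 × 10^-25 s

Using the energy-time uncertainty principle:
ΔEΔt ≥ ℏ/2

For a virtual particle borrowing energy ΔE, the maximum lifetime is:
Δt_max = ℏ/(2ΔE)

Converting energy:
ΔE = 336.7 MeV = 5.395e-11 J

Δt_max = (1.055e-34 J·s) / (2 × 5.395e-11 J)
Δt_max = 9.774e-25 s = 9.774 × 10^-25 s

Virtual particles with higher borrowed energy exist for shorter times.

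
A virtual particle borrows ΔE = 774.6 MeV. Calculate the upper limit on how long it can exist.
4.249 × 10^-25 s

Using the energy-time uncertainty principle:
ΔEΔt ≥ ℏ/2

For a virtual particle borrowing energy ΔE, the maximum lifetime is:
Δt_max = ℏ/(2ΔE)

Converting energy:
ΔE = 774.6 MeV = 1.241e-10 J

Δt_max = (1.055e-34 J·s) / (2 × 1.241e-10 J)
Δt_max = 4.249e-25 s = 4.249 × 10^-25 s

Virtual particles with higher borrowed energy exist for shorter times.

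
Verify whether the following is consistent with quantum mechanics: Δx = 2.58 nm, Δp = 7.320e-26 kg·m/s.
Yes, it satisfies the uncertainty principle.

Calculate the product ΔxΔp:
ΔxΔp = (2.580e-09 m) × (7.320e-26 kg·m/s)
ΔxΔp = 1.889e-34 J·s

Compare to the minimum allowed value ℏ/2:
ℏ/2 = 5.273e-35 J·s

Since ΔxΔp = 1.889e-34 J·s ≥ 5.273e-35 J·s = ℏ/2,
the measurement satisfies the uncertainty principle.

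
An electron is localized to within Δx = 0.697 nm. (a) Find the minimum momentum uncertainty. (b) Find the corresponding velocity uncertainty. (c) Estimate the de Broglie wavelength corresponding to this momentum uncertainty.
(a) Δp_min = 7.565 × 10^-26 kg·m/s
(b) Δv_min = 83.047 km/s
(c) λ_dB = 8.759 nm

Step-by-step:

(a) From the uncertainty principle:
Δp_min = ℏ/(2Δx) = (1.055e-34 J·s)/(2 × 6.970e-10 m) = 7.565e-26 kg·m/s

(b) The velocity uncertainty:
Δv = Δp/m = (7.565e-26 kg·m/s)/(9.109e-31 kg) = 8.305e+04 m/s = 83.047 km/s

(c) The de Broglie wavelength for this momentum:
λ = h/p = (6.626e-34 J·s)/(7.565e-26 kg·m/s) = 8.759e-09 m = 8.759 nm

Note: The de Broglie wavelength is comparable to the localization size, as expected from wave-particle duality.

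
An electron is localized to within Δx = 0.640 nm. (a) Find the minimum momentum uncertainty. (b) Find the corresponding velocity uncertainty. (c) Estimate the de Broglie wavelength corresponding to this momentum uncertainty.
(a) Δp_min = 8.239 × 10^-26 kg·m/s
(b) Δv_min = 90.443 km/s
(c) λ_dB = 8.042 nm

Step-by-step:

(a) From the uncertainty principle:
Δp_min = ℏ/(2Δx) = (1.055e-34 J·s)/(2 × 6.400e-10 m) = 8.239e-26 kg·m/s

(b) The velocity uncertainty:
Δv = Δp/m = (8.239e-26 kg·m/s)/(9.109e-31 kg) = 9.044e+04 m/s = 90.443 km/s

(c) The de Broglie wavelength for this momentum:
λ = h/p = (6.626e-34 J·s)/(8.239e-26 kg·m/s) = 8.042e-09 m = 8.042 nm

Note: The de Broglie wavelength is comparable to the localization size, as expected from wave-particle duality.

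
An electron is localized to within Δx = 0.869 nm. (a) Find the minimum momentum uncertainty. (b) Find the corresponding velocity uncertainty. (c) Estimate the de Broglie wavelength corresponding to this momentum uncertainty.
(a) Δp_min = 6.068 × 10^-26 kg·m/s
(b) Δv_min = 66.610 km/s
(c) λ_dB = 10.920 nm

Step-by-step:

(a) From the uncertainty principle:
Δp_min = ℏ/(2Δx) = (1.055e-34 J·s)/(2 × 8.690e-10 m) = 6.068e-26 kg·m/s

(b) The velocity uncertainty:
Δv = Δp/m = (6.068e-26 kg·m/s)/(9.109e-31 kg) = 6.661e+04 m/s = 66.610 km/s

(c) The de Broglie wavelength for this momentum:
λ = h/p = (6.626e-34 J·s)/(6.068e-26 kg·m/s) = 1.092e-08 m = 10.920 nm

Note: The de Broglie wavelength is comparable to the localization size, as expected from wave-particle duality.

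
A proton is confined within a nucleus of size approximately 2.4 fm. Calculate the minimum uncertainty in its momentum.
2.197 × 10^-20 kg·m/s

Using the Heisenberg uncertainty principle:
ΔxΔp ≥ ℏ/2

With Δx ≈ L = 2.400e-15 m (the confinement size):
Δp_min = ℏ/(2Δx)
Δp_min = (1.055e-34 J·s) / (2 × 2.400e-15 m)
Δp_min = 2.197e-20 kg·m/s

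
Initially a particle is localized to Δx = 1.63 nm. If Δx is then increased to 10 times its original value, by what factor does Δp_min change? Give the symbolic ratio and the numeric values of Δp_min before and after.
Original Δp_min = 3.235 × 10^-26 kg·m/s; new Δp'_min = 3.235 × 10^-27 kg·m/s; ratio Δp'_min/Δp_min = 1/10.

From the uncertainty principle ΔxΔp ≥ ℏ/2, the minimum momentum uncertainty is Δp_min = ℏ/(2Δx).

Original (Δx = 1.63 nm = 1.630e-09 m):
Δp_min = (1.055e-34 J·s)/(2 × 1.630e-09 m) = 3.235e-26 kg·m/s

When Δx → 10Δx:
Δp'_min = ℏ/(2 × 10Δx) = (1/10) × ℏ/(2Δx) = (1/10) × Δp_min
Δp'_min = 1/10 × 3.235e-26 kg·m/s = 3.235e-27 kg·m/s

Since Δp_min ∝ 1/Δx, when Δx is increased to 10 times its original value, Δp_min decreases to 1/10 of its original value.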